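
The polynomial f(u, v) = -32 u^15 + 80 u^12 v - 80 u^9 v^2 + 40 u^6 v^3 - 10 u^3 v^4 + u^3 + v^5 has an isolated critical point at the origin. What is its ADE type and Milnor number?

Type E_8, Milnor number mu = 8.

The Hessian of f at 0 is [[0, 0], [0, 0]] with rank 0, so corank 2. A Groebner basis of the Jacobian ideal J(f) in C{u,v} is {v^4, u^2}; counting standard monomials gives mu = 8. Corank 2; j^3 = u^3 is a perfect cube, so E-series; the 5-jet and mu = 8 give E_8.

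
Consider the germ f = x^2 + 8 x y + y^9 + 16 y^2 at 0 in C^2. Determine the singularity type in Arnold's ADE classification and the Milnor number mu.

Type A8, Milnor number mu = 8.

The Hessian of f at 0 has rank 1. Corank 1: A-series; mu = 8 gives A_8.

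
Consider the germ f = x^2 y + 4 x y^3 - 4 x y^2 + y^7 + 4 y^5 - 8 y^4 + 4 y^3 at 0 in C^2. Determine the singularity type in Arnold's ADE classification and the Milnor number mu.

The Hessian of f at 0 has rank 0. Corank 2; j^3 = y*(x - 2*y)^2 has shape L^2 M (L != M), so D-series; mu = 8 gives D_8.

Type D8, Milnor number mu = 8.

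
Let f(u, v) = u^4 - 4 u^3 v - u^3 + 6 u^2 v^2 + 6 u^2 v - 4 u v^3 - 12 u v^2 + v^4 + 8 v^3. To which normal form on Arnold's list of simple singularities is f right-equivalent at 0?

The Hessian of f at 0 is [[0, 0], [0, 0]] with rank 0, so corank 2. A Groebner basis of the Jacobian ideal J(f) in C{u,v} is {v^4, u*v^2 - 5*v^3/3, u^2 - 4*u*v + 4*v^2}; counting standard monomials gives mu = 6. Corank 2; j^3 = -(u - 2*v)^3 is a perfect cube, so E-series; the 4-jet and mu = 6 give E_6.

E6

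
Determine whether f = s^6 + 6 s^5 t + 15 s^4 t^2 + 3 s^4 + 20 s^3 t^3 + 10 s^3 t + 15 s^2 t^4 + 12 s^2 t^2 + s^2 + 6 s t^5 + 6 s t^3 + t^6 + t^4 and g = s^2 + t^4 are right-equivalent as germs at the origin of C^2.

Yes.

The Hessian of f at 0 has rank 1. Corank 1: A-series; mu = 3 gives A_3. The Hessian of g at 0 has rank 1. Corank 1: A-series; mu = 3 gives A_3. Both have type A_3, hence right-equivalent.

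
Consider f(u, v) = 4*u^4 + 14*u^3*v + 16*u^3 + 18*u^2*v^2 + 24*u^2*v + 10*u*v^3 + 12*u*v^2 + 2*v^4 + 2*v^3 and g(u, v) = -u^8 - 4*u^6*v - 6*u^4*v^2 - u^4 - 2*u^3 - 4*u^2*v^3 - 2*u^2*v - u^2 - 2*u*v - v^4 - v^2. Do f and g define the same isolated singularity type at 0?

No.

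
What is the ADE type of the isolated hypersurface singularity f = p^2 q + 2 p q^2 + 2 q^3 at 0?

D_{4}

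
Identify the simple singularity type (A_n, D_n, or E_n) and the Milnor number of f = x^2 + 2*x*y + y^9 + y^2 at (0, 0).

Type A8, Milnor number mu = 8.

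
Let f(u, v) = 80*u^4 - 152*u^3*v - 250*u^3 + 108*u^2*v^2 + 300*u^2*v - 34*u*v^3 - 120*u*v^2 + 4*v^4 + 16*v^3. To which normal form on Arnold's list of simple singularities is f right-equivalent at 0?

The Hessian of f at 0 has rank 0. Corank 2; j^3 = -2*(5*u - 2*v)^3 is a perfect cube, so E-series; the 4-jet and mu = 7 give E_7.

E_{7}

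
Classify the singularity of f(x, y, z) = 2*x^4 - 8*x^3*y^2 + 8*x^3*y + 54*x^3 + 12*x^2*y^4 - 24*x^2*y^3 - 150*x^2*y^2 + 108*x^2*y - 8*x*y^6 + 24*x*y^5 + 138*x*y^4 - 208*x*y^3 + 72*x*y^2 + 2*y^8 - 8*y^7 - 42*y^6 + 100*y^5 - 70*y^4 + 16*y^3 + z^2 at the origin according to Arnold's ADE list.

The Hessian of f at 0 has rank 1. Corank 2; j^3 = 2*(3*x + 2*y)^3 is a perfect cube, so E-series; the 4-jet and mu = 6 give E_6.

E_6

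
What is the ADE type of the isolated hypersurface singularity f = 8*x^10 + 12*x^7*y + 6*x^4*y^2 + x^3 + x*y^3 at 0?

The Hessian of f at 0 has rank 0. Corank 2; j^3 = x^3 is a perfect cube, so E-series; the 4-jet and mu = 7 give E_7.

E7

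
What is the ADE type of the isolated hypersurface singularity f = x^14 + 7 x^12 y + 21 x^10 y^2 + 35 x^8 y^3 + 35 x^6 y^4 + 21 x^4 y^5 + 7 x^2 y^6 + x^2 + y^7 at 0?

A_6

The Hessian of f at 0 has rank 1. Corank 1: A-series; mu = 6 gives A_6.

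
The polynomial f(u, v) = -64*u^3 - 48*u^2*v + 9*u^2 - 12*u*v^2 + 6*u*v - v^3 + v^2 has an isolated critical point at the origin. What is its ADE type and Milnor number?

Type A_2, Milnor number mu = 2.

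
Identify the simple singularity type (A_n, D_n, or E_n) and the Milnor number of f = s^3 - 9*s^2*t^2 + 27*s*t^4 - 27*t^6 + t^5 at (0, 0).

Type E8, Milnor number mu = 8.

The Hessian of f at 0 has rank 0. Corank 2; j^3 = s^3 is a perfect cube, so E-series; the 5-jet and mu = 8 give E_8.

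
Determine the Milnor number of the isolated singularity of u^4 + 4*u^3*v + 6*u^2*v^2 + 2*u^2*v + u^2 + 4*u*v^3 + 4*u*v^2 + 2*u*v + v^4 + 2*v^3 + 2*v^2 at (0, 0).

The Hessian of f at 0 has rank 2. Corank 0: nondegenerate Morse point, so A_1.

1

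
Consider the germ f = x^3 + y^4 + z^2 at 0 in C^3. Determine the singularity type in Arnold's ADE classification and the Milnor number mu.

The Hessian of f at 0 has rank 1. Corank 2; j^3 = x^3 is a perfect cube, so E-series; the 4-jet and mu = 6 give E_6.

Type E_6, Milnor number mu = 6.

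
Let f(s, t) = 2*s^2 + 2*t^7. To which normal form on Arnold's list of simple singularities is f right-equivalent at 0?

A_{6}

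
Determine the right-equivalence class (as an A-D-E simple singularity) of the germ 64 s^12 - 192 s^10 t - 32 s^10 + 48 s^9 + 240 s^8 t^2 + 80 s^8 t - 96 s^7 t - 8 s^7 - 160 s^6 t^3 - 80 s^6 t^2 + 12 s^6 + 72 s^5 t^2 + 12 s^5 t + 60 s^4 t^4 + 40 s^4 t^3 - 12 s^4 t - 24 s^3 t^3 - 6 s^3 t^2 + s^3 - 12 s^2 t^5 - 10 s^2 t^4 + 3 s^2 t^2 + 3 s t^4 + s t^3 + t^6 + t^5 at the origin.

E_{7}

The Hessian of f at 0 has rank 0. Corank 2; j^3 = s^3 is a perfect cube, so E-series; the 4-jet and mu = 7 give E_7.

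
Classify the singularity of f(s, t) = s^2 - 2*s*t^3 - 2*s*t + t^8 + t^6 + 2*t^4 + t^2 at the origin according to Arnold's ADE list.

A7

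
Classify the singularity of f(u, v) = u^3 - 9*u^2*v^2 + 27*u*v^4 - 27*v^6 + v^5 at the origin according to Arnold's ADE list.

The Hessian of f at 0 is [[0, 0], [0, 0]] with rank 0, so corank 2. A Groebner basis of the Jacobian ideal J(f) in C{u,v} is {v^4, u^3, -u^2/6 + u*v^2}; counting standard monomials gives mu = 8. Corank 2; j^3 = u^3 is a perfect cube, so E-series; the 5-jet and mu = 8 give E_8.

E8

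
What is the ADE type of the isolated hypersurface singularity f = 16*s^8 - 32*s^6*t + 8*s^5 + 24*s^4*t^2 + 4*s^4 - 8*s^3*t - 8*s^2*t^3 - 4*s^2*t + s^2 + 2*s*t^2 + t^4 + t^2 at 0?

The Hessian of f at 0 is [[2, 0], [0, 2]] with rank 2, so corank 0. A Groebner basis of the Jacobian ideal J(f) in C{s,t} is {s, t}; counting standard monomials gives mu = 1. Corank 0: nondegenerate Morse point, so A_1.

A_{1}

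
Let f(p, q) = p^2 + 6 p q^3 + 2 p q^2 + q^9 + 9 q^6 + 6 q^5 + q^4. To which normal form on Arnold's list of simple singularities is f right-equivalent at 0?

A8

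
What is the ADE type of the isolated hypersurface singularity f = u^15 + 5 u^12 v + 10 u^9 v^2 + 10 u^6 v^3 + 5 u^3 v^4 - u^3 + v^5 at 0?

The Hessian of f at 0 is [[0, 0], [0, 0]] with rank 0, so corank 2. A Groebner basis of the Jacobian ideal J(f) in C{u,v} is {v^4, u^2}; counting standard monomials gives mu = 8. Corank 2; j^3 = -u^3 is a perfect cube, so E-series; the 5-jet and mu = 8 give E_8.

E8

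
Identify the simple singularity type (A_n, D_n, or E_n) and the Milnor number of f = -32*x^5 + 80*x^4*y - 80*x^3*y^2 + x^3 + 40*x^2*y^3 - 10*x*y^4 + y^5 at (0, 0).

Type E8, Milnor number mu = 8.

The Hessian of f at 0 has rank 0. Corank 2; j^3 = x^3 is a perfect cube, so E-series; the 5-jet and mu = 8 give E_8.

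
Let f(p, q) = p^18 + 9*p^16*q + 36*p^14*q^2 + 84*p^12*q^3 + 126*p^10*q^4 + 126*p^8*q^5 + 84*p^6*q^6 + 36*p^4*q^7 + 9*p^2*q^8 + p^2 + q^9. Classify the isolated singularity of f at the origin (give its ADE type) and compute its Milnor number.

Type A_8, Milnor number mu = 8.

The Hessian of f at 0 has rank 1. Corank 1: A-series; mu = 8 gives A_8.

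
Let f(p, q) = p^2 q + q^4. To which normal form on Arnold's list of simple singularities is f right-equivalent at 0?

D5

The Hessian of f at 0 is [[0, 0], [0, 0]] with rank 0, so corank 2. A Groebner basis of the Jacobian ideal J(f) in C{p,q} is {p^3, p^2/4 + q^3, p*q}; counting standard monomials gives mu = 5. Corank 2; j^3 = p^2*q has shape L^2 M (L != M), so D-series; mu = 5 gives D_5.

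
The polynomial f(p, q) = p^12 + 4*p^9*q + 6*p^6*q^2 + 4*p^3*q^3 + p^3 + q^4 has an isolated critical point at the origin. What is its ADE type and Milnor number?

Type E_{6}, Milnor number mu = 6.

The Hessian of f at 0 is [[0, 0], [0, 0]] with rank 0, so corank 2. A Groebner basis of the Jacobian ideal J(f) in C{p,q} is {q^3, p^2}; counting standard monomials gives mu = 6. Corank 2; j^3 = p^3 is a perfect cube, so E-series; the 4-jet and mu = 6 give E_6.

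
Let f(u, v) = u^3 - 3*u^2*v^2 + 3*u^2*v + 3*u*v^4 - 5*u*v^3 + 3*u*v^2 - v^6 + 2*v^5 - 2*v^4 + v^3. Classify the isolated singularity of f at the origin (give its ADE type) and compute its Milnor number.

The Hessian of f at 0 has rank 0. Corank 2; j^3 = (u + v)^3 is a perfect cube, so E-series; the 4-jet and mu = 7 give E_7.

Type E7, Milnor number mu = 7.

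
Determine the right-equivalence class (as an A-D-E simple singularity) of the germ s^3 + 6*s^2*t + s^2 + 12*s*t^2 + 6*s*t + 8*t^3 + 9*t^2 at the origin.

The Hessian of f at 0 has rank 1. Corank 1: A-series; mu = 2 gives A_2.

A_2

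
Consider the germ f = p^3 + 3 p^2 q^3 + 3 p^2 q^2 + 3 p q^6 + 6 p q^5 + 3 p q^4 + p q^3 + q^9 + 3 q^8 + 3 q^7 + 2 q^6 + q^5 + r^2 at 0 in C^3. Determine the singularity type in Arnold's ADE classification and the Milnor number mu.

Type E_7, Milnor number mu = 7.

The Hessian of f at 0 has rank 1. Corank 2; j^3 = p^3 is a perfect cube, so E-series; the 4-jet and mu = 7 give E_7.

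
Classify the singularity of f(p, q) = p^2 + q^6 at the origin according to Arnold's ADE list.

A_5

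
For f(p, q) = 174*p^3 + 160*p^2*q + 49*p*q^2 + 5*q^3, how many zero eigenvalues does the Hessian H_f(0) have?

2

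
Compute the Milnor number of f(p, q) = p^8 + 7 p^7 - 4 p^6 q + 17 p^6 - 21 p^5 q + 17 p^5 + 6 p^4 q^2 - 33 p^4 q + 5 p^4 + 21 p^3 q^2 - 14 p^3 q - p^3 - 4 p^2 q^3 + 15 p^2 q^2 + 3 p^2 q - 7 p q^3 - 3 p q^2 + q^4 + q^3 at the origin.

7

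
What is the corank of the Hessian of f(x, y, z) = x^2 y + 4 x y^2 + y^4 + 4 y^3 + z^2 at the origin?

The Hessian at 0 is [[0, 0, 0], [0, 0, 0], [0, 0, 2]] of rank 1; hence corank 2.

2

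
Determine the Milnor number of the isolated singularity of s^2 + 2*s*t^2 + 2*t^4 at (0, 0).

The Hessian of f at 0 has rank 1. Corank 1: A-series; mu = 3 gives A_3.

3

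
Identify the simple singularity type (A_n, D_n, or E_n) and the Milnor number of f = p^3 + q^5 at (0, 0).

The Hessian of f at 0 has rank 0. Corank 2; j^3 = p^3 is a perfect cube, so E-series; the 5-jet and mu = 8 give E_8.

Type E8, Milnor number mu = 8.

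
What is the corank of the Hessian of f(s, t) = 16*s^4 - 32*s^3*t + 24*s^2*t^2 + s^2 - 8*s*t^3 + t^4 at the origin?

The Hessian at 0 is [[2, 0], [0, 0]] of rank 1; hence corank 1.

1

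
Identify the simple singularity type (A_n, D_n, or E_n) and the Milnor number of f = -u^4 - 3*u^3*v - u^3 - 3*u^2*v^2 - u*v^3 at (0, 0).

Type E_{7}, Milnor number mu = 7.

The Hessian of f at 0 has rank 0. Corank 2; j^3 = -u^3 is a perfect cube, so E-series; the 4-jet and mu = 7 give E_7.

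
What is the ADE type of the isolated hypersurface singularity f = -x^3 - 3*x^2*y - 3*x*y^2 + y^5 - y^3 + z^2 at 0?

E_8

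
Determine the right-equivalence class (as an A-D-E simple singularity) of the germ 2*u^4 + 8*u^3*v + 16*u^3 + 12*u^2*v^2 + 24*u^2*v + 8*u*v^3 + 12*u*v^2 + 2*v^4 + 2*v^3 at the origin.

The Hessian of f at 0 is [[0, 0], [0, 0]] with rank 0, so corank 2. A Groebner basis of the Jacobian ideal J(f) in C{u,v} is {v^4, u*v^2 + 2*v^3/3, u^2 + u*v + v^2/4}; counting standard monomials gives mu = 6. Corank 2; j^3 = 2*(2*u + v)^3 is a perfect cube, so E-series; the 4-jet and mu = 6 give E_6.

E_{6}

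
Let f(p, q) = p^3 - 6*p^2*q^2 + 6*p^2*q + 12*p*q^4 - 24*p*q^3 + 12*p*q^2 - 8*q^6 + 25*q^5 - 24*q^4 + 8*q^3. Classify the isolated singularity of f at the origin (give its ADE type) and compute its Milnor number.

Type E_{8}, Milnor number mu = 8.

The Hessian of f at 0 has rank 0. Corank 2; j^3 = (p + 2*q)^3 is a perfect cube, so E-series; the 5-jet and mu = 8 give E_8.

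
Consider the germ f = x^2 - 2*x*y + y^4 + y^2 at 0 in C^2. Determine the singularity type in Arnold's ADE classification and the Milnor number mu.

Type A_3, Milnor number mu = 3.

The Hessian of f at 0 is [[2, -2], [-2, 2]] with rank 1, so corank 1. A Groebner basis of the Jacobian ideal J(f) in C{x,y} is {y^3, x - y}; counting standard monomials gives mu = 3. Corank 1: A-series; mu = 3 gives A_3.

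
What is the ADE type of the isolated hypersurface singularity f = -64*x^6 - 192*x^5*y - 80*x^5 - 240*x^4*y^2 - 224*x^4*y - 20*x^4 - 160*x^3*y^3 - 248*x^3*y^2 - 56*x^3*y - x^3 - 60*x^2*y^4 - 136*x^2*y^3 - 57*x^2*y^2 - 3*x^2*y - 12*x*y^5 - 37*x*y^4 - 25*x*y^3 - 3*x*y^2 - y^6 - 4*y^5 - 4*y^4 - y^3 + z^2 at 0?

E_7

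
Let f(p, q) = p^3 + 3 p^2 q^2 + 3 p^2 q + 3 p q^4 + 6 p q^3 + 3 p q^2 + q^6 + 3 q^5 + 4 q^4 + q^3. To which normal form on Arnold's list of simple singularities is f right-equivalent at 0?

The Hessian of f at 0 has rank 0. Corank 2; j^3 = (p + q)^3 is a perfect cube, so E-series; the 4-jet and mu = 6 give E_6.

E_{6}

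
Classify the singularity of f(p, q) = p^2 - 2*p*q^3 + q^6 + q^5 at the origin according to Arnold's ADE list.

A_{4}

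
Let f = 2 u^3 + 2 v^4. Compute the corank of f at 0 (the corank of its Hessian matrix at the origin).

2

Hessian at 0 has rank 0.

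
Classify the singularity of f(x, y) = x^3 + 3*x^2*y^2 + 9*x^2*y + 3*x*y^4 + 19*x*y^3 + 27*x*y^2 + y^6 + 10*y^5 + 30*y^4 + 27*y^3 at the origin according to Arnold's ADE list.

E_7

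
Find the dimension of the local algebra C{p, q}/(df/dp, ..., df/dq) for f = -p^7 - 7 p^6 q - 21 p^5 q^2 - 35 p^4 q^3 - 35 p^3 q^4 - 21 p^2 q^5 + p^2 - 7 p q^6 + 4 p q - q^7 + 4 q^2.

The Hessian of f at 0 is [[2, 4], [4, 8]] with rank 1, so corank 1. A Groebner basis of the Jacobian ideal J(f) in C{p,q} is {q^6, p + 2*q}; counting standard monomials gives mu = 6. Corank 1: A-series; mu = 6 gives A_6.

6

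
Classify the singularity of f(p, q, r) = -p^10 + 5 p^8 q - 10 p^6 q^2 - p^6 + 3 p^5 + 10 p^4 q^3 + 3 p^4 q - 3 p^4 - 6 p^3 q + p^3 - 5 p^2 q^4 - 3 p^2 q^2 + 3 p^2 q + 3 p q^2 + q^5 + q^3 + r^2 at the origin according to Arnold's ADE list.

E8

The Hessian of f at 0 is [[0, 0, 0], [0, 0, 0], [0, 0, 2]] with rank 1, so corank 2. A Groebner basis of the Jacobian ideal J(f) in C{p,q,r} is {p^2/4 + p*q^3 - p*q^2/2 + p*q/2 - q^3/2 + q^2/4, q^4, p^3 - 3*p^2/2 - 3*p*q + q^3 - 3*q^2/2, p^2*q + p^2/2 + p*q^2 + p*q + q^2/2, r}; counting standard monomials gives mu = 8. Corank 2; j^3 = (p + q)^3 is a perfect cube, so E-series; the 5-jet and mu = 8 give E_8.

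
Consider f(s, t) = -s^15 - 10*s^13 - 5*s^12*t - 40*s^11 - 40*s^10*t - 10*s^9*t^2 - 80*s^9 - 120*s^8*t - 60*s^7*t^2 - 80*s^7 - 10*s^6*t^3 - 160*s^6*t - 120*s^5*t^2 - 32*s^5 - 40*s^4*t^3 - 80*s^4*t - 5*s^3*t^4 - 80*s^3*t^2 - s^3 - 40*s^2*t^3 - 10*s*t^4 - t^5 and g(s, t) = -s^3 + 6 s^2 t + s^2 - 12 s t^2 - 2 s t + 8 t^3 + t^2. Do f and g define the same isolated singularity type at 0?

No.

The Hessian of f at 0 is [[0, 0], [0, 0]] with rank 0, so corank 2. A Groebner basis of the Jacobian ideal J(f) in C{s,t} is {t^5, s*t^3 + t^4/8, s^2}; counting standard monomials gives mu = 8. Corank 2; j^3 = -s^3 is a perfect cube, so E-series; the 5-jet and mu = 8 give E_8. The Hessian of g at 0 is [[2, -2], [-2, 2]] with rank 1, so corank 1. A Groebner basis of the Jacobian ideal J(g) in C{s,t} is {t^2, s - t}; counting standard monomials gives mu = 2. Corank 1: A-series; mu = 2 gives A_2. f is E_8 but g is A_2, hence not right-equivalent.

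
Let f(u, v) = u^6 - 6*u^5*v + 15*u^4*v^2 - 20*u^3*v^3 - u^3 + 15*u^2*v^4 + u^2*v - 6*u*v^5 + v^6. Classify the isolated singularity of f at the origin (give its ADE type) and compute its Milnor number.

The Hessian of f at 0 has rank 0. Corank 2; j^3 = -u^2*(u - v) has shape L^2 M (L != M), so D-series; mu = 7 gives D_7.

Type D_7, Milnor number mu = 7.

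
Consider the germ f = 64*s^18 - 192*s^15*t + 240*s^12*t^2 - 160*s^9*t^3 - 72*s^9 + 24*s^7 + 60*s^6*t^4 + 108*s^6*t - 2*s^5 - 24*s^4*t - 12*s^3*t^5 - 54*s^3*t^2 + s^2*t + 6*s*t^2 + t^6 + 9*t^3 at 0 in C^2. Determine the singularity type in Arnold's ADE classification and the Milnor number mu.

Type D_7, Milnor number mu = 7.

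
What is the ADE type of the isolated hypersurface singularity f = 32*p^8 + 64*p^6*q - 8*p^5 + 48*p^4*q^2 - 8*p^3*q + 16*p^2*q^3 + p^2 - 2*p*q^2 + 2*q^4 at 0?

A_3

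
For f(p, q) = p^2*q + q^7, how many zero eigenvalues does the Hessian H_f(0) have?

2

Hessian at 0 has rank 0.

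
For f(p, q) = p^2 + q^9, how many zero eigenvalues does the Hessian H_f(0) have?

Hessian at 0 has rank 1.

1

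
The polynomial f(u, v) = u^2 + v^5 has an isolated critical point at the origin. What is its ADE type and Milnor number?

The Hessian of f at 0 is [[2, 0], [0, 0]] with rank 1, so corank 1. A Groebner basis of the Jacobian ideal J(f) in C{u,v} is {v^4, u}; counting standard monomials gives mu = 4. Corank 1: A-series; mu = 4 gives A_4.

Type A_{4}, Milnor number mu = 4.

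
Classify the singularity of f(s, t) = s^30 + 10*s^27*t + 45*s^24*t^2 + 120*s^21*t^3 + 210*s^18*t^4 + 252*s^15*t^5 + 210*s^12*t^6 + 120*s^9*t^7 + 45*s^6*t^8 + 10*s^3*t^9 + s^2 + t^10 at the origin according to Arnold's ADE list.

The Hessian of f at 0 is [[2, 0], [0, 0]] with rank 1, so corank 1. A Groebner basis of the Jacobian ideal J(f) in C{s,t} is {t^9, s}; counting standard monomials gives mu = 9. Corank 1: A-series; mu = 9 gives A_9.

A_9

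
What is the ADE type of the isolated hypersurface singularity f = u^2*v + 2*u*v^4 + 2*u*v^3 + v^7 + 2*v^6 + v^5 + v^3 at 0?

D_{4}

The Hessian of f at 0 is [[0, 0], [0, 0]] with rank 0, so corank 2. A Groebner basis of the Jacobian ideal J(f) in C{u,v} is {v^3, u^2 + 3*v^2, u*v}; counting standard monomials gives mu = 4. Corank 2; j^3 = v*(u^2 + v^2) splits into three distinct lines over C (the quadratic factor has nonzero discriminant), so D_4.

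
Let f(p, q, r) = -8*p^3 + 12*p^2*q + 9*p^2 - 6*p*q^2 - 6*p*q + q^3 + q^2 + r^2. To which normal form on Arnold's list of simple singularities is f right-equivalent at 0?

A2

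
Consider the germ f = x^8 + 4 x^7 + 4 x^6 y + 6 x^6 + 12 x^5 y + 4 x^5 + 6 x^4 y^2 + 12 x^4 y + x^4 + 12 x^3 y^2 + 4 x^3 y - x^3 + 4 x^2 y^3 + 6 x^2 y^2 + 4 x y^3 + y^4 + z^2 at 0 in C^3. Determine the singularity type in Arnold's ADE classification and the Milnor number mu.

Type E_{6}, Milnor number mu = 6.

The Hessian of f at 0 has rank 1. Corank 2; j^3 = -x^3 is a perfect cube, so E-series; the 4-jet and mu = 6 give E_6.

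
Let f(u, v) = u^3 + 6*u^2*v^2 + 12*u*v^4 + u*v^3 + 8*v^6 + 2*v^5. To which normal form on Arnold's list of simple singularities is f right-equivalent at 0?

E_{7}

The Hessian of f at 0 is [[0, 0], [0, 0]] with rank 0, so corank 2. A Groebner basis of the Jacobian ideal J(f) in C{u,v} is {-u^2/4 + v^4 - v^3/12, u^3, u^2*v + u^2/12 + v^3/36, u^2/2 + u*v^2 + v^3/6}; counting standard monomials gives mu = 7. Corank 2; j^3 = u^3 is a perfect cube, so E-series; the 4-jet and mu = 7 give E_7.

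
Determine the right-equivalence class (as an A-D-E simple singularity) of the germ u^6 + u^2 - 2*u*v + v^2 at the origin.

The Hessian of f at 0 has rank 1. Corank 1: A-series; mu = 5 gives A_5.

A_{5}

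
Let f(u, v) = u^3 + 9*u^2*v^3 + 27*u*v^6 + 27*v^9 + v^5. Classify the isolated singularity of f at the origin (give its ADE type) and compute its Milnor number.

The Hessian of f at 0 has rank 0. Corank 2; j^3 = u^3 is a perfect cube, so E-series; the 5-jet and mu = 8 give E_8.

Type E8, Milnor number mu = 8.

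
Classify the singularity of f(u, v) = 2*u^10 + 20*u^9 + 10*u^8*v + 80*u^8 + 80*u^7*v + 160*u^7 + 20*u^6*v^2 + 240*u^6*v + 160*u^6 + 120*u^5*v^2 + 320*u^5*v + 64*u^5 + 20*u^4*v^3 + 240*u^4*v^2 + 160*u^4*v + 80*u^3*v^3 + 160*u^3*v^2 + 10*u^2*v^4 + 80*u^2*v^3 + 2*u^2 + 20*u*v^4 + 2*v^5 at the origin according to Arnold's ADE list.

A_{4}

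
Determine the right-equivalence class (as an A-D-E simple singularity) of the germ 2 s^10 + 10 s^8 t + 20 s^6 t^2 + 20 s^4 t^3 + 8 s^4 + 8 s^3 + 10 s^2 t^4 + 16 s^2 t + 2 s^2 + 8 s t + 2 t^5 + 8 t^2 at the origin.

A4

The Hessian of f at 0 is [[4, 8], [8, 16]] with rank 1, so corank 1. A Groebner basis of the Jacobian ideal J(f) in C{s,t} is {s/64 + t^3 + t^2/8 + t/32, s^2 + s/2 + t, s*t - s/8 + t^2 - t/4}; counting standard monomials gives mu = 4. Corank 1: A-series; mu = 4 gives A_4.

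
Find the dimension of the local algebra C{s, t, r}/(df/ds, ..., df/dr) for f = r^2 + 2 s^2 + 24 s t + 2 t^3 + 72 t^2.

The Hessian of f at 0 has rank 2. Corank 1: A-series; mu = 2 gives A_2.

2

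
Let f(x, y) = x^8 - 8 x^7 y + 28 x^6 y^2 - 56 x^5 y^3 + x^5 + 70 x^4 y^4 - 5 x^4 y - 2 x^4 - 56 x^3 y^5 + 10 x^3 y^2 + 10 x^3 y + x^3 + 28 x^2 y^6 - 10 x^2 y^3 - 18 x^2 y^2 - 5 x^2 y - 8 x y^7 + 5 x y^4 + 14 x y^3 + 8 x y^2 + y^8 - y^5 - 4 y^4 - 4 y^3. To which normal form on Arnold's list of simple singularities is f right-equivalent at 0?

D_{9}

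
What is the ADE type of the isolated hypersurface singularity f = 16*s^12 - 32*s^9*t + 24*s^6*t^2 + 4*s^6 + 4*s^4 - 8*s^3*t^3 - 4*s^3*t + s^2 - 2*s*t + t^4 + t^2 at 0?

A_{3}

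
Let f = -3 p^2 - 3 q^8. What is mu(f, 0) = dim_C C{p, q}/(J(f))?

7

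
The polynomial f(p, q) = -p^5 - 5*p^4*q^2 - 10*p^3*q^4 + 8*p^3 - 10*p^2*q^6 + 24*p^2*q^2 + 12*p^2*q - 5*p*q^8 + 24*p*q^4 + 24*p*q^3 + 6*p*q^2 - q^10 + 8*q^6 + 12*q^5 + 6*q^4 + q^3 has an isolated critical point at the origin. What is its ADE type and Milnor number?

Type E_8, Milnor number mu = 8.

The Hessian of f at 0 is [[0, 0], [0, 0]] with rank 0, so corank 2. A Groebner basis of the Jacobian ideal J(f) in C{p,q} is {-3*p^2/8 + p*q^3 - 3*p*q^2/4 - 3*p*q/8 - 3*q^3/8 - 3*q^2/32, p^2 + 2*p*q^2 + p*q + q^4 + q^3 + q^2/4, p^3 + 3*p^2/8 + 3*p*q/8 + q^3/8 + 3*q^2/32, p^2*q - p^2/4 + p*q^2/2 - p*q/4 - q^2/16}; counting standard monomials gives mu = 8. Corank 2; j^3 = (2*p + q)^3 is a perfect cube, so E-series; the 5-jet and mu = 8 give E_8.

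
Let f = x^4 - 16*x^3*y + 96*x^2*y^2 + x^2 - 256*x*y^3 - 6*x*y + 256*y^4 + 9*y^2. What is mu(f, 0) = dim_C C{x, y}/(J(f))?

3

The Hessian of f at 0 is [[2, -6], [-6, 18]] with rank 1, so corank 1. A Groebner basis of the Jacobian ideal J(f) in C{x,y} is {y^3, x - 3*y}; counting standard monomials gives mu = 3. Corank 1: A-series; mu = 3 gives A_3.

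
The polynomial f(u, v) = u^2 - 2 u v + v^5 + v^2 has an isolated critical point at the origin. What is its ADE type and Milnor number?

Type A4, Milnor number mu = 4.

The Hessian of f at 0 is [[2, -2], [-2, 2]] with rank 1, so corank 1. A Groebner basis of the Jacobian ideal J(f) in C{u,v} is {v^4, u - v}; counting standard monomials gives mu = 4. Corank 1: A-series; mu = 4 gives A_4.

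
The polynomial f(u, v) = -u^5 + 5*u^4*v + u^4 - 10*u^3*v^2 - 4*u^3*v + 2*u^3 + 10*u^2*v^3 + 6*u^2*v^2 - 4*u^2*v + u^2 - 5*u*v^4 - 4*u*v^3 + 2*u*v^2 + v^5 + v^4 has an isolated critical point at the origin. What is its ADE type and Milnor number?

Type A_{4}, Milnor number mu = 4.

The Hessian of f at 0 has rank 1. Corank 1: A-series; mu = 4 gives A_4.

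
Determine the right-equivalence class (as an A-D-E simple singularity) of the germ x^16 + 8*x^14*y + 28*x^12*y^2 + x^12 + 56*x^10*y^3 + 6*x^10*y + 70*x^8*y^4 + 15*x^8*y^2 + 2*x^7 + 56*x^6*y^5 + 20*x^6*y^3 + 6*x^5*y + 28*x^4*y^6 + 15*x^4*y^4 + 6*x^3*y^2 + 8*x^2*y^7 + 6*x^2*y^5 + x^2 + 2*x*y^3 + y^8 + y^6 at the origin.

A_7

The Hessian of f at 0 has rank 1. Corank 1: A-series; mu = 7 gives A_7.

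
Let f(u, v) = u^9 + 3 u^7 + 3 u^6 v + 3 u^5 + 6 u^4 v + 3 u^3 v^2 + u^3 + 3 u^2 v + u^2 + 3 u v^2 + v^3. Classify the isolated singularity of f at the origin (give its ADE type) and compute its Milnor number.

Type A_2, Milnor number mu = 2.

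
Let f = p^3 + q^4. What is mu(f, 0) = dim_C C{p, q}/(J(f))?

6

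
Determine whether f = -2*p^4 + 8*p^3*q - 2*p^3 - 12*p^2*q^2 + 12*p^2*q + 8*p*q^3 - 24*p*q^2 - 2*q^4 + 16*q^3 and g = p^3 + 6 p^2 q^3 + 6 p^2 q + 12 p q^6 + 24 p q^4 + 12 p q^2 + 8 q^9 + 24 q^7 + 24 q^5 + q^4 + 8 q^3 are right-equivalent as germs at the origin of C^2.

Yes.

The Hessian of f at 0 has rank 0. Corank 2; j^3 = -2*(p - 2*q)^3 is a perfect cube, so E-series; the 4-jet and mu = 6 give E_6. The Hessian of g at 0 has rank 0. Corank 2; j^3 = (p + 2*q)^3 is a perfect cube, so E-series; the 4-jet and mu = 6 give E_6. Both have type E_6, hence right-equivalent.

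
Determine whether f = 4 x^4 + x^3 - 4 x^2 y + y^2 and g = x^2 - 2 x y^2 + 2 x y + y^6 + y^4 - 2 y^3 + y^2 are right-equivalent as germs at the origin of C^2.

The Hessian of f at 0 has rank 1. Corank 1: A-series; mu = 2 gives A_2. The Hessian of g at 0 has rank 1. Corank 1: A-series; mu = 5 gives A_5. f is A_2 but g is A_5, hence not right-equivalent.

No.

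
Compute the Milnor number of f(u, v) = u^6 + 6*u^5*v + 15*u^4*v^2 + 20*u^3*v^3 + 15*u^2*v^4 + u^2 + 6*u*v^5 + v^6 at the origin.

The Hessian of f at 0 has rank 1. Corank 1: A-series; mu = 5 gives A_5.

5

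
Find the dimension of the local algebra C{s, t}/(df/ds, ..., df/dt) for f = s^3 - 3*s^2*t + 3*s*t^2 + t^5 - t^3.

The Hessian of f at 0 has rank 0. Corank 2; j^3 = (s - t)^3 is a perfect cube, so E-series; the 5-jet and mu = 8 give E_8.

8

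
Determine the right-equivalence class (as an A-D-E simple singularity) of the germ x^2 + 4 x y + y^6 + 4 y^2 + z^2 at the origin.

A_{5}

The Hessian of f at 0 is [[2, 4, 0], [4, 8, 0], [0, 0, 2]] with rank 2, so corank 1. A Groebner basis of the Jacobian ideal J(f) in C{x,y,z} is {y^5, x + 2*y, z}; counting standard monomials gives mu = 5. Corank 1: A-series; mu = 5 gives A_5.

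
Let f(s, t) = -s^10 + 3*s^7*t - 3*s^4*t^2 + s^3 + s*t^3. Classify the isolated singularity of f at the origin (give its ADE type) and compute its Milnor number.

Type E_{7}, Milnor number mu = 7.

The Hessian of f at 0 has rank 0. Corank 2; j^3 = s^3 is a perfect cube, so E-series; the 4-jet and mu = 7 give E_7.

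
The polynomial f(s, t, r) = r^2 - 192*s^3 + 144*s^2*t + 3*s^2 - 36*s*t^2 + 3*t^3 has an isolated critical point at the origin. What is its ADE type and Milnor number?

Type A_2, Milnor number mu = 2.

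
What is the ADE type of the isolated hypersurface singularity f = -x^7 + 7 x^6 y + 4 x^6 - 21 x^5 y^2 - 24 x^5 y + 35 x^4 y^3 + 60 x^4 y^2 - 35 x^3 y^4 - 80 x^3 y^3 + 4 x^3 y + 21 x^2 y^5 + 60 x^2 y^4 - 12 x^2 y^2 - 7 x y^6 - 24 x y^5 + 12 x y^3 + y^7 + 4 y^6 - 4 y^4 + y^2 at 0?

The Hessian of f at 0 is [[0, 0], [0, 2]] with rank 1, so corank 1. A Groebner basis of the Jacobian ideal J(f) in C{x,y} is {x^3 - 3*x^2*y + y/2, y^2}; counting standard monomials gives mu = 6. Corank 1: A-series; mu = 6 gives A_6.

A_6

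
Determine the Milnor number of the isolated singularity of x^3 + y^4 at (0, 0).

The Hessian of f at 0 is [[0, 0], [0, 0]] with rank 0, so corank 2. A Groebner basis of the Jacobian ideal J(f) in C{x,y} is {y^3, x^2}; counting standard monomials gives mu = 6. Corank 2; j^3 = x^3 is a perfect cube, so E-series; the 4-jet and mu = 6 give E_6.

6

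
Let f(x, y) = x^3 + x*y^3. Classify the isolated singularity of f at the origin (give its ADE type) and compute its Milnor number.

The Hessian of f at 0 is [[0, 0], [0, 0]] with rank 0, so corank 2. A Groebner basis of the Jacobian ideal J(f) in C{x,y} is {x^3, x*y^2, 3*x^2 + y^3}; counting standard monomials gives mu = 7. Corank 2; j^3 = x^3 is a perfect cube, so E-series; the 4-jet and mu = 7 give E_7.

Type E_7, Milnor number mu = 7.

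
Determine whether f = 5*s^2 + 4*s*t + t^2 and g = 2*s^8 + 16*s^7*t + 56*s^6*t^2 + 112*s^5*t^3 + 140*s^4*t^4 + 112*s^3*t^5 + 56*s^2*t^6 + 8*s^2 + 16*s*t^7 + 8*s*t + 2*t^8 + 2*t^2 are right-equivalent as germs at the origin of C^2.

The Hessian of f at 0 has rank 2. Corank 0: nondegenerate Morse point, so A_1. The Hessian of g at 0 has rank 1. Corank 1: A-series; mu = 7 gives A_7. f is A_1 but g is A_7, hence not right-equivalent.

No.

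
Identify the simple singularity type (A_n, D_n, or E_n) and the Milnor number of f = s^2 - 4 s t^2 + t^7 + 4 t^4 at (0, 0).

Type A6, Milnor number mu = 6.

The Hessian of f at 0 has rank 1. Corank 1: A-series; mu = 6 gives A_6.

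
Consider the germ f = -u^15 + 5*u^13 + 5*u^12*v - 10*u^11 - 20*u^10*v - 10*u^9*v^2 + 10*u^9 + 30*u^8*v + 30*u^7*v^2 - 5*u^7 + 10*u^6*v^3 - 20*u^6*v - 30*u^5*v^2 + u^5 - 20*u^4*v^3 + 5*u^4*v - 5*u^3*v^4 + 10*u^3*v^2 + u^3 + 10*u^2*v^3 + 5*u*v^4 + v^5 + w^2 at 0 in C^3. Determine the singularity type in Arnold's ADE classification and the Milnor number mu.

Type E8, Milnor number mu = 8.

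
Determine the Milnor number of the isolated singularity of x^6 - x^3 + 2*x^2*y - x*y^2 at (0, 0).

7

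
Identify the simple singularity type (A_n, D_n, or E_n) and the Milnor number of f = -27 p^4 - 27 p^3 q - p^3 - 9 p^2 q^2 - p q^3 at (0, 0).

Type E_7, Milnor number mu = 7.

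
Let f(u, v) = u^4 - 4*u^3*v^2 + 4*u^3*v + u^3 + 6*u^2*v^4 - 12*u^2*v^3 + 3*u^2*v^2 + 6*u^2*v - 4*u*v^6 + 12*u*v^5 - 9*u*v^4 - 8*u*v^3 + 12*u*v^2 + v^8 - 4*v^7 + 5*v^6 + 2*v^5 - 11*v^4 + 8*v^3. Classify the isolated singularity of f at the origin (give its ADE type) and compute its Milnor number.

The Hessian of f at 0 has rank 0. Corank 2; j^3 = (u + 2*v)^3 is a perfect cube, so E-series; the 4-jet and mu = 6 give E_6.

Type E_6, Milnor number mu = 6.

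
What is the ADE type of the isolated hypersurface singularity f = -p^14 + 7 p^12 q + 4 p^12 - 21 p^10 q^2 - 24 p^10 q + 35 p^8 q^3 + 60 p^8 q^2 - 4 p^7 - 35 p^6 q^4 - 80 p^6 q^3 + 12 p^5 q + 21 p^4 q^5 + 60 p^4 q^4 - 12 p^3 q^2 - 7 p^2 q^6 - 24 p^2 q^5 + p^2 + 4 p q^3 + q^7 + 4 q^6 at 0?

A6

The Hessian of f at 0 has rank 1. Corank 1: A-series; mu = 6 gives A_6.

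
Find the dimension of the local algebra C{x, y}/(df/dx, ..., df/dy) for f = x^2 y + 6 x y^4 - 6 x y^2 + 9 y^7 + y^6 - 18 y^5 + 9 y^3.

7

The Hessian of f at 0 has rank 0. Corank 2; j^3 = y*(x - 3*y)^2 has shape L^2 M (L != M), so D-series; mu = 7 gives D_7.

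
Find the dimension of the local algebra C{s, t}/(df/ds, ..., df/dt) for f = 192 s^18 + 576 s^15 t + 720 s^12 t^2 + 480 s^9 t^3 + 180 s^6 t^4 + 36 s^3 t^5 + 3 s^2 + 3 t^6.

5

The Hessian of f at 0 has rank 1. Corank 1: A-series; mu = 5 gives A_5.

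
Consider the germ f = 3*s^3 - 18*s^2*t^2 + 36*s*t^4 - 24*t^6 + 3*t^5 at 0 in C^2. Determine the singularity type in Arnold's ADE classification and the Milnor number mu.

The Hessian of f at 0 is [[0, 0], [0, 0]] with rank 0, so corank 2. A Groebner basis of the Jacobian ideal J(f) in C{s,t} is {t^4, s^3, -s^2/4 + s*t^2}; counting standard monomials gives mu = 8. Corank 2; j^3 = 3*s^3 is a perfect cube, so E-series; the 5-jet and mu = 8 give E_8.

Type E_{8}, Milnor number mu = 8.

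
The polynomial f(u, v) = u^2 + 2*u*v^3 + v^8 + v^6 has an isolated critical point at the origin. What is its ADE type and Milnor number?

Type A_{7}, Milnor number mu = 7.

The Hessian of f at 0 has rank 1. Corank 1: A-series; mu = 7 gives A_7.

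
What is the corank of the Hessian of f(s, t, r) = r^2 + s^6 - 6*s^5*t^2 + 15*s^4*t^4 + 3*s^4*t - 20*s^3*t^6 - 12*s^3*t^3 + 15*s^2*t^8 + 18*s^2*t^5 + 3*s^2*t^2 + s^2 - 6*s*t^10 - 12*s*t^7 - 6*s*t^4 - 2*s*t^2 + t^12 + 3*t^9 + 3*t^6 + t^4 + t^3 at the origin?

1

Hessian at 0 has rank 2.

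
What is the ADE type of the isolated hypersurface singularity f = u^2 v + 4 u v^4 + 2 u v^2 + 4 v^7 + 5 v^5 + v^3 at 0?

D_6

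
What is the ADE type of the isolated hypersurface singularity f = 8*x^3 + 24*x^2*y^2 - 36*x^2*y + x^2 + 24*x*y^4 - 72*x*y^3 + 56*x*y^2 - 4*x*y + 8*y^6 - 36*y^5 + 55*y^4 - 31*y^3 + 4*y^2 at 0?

A_{2}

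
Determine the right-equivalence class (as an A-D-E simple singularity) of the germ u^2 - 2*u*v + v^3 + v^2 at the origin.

A2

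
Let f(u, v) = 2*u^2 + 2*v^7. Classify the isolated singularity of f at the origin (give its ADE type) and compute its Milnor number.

Type A_{6}, Milnor number mu = 6.

The Hessian of f at 0 has rank 1. Corank 1: A-series; mu = 6 gives A_6.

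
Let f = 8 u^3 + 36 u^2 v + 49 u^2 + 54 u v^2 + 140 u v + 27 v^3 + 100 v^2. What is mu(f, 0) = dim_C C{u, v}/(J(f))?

2

The Hessian of f at 0 is [[98, 140], [140, 200]] with rank 1, so corank 1. A Groebner basis of the Jacobian ideal J(f) in C{u,v} is {v^2, u + 10*v/7}; counting standard monomials gives mu = 2. Corank 1: A-series; mu = 2 gives A_2.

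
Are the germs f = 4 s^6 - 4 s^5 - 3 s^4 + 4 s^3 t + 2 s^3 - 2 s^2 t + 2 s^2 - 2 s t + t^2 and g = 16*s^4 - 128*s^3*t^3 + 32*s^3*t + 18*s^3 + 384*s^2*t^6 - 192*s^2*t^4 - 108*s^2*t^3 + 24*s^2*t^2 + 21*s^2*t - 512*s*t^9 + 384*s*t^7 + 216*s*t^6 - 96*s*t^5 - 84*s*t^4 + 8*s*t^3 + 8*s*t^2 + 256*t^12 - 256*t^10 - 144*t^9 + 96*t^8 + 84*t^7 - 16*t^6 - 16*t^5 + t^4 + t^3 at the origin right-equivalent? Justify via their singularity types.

No.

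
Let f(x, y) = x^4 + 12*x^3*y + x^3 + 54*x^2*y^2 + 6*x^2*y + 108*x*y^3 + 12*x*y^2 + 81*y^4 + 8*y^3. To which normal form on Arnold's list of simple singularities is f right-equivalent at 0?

E6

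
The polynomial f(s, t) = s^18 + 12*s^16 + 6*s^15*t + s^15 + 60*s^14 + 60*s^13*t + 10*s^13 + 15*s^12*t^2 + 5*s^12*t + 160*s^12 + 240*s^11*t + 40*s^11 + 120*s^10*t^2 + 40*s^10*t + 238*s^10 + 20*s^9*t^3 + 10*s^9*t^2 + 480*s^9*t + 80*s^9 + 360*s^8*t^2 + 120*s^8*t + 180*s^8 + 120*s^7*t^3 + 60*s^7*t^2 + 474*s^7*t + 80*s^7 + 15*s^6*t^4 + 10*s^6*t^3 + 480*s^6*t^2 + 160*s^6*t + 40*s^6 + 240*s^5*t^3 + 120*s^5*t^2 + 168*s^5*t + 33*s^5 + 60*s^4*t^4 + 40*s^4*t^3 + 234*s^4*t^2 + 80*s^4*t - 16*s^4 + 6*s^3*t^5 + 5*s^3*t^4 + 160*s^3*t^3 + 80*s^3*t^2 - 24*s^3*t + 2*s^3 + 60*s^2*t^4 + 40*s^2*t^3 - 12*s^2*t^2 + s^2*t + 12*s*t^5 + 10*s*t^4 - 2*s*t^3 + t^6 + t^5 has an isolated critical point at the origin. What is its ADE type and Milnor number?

Type D_7, Milnor number mu = 7.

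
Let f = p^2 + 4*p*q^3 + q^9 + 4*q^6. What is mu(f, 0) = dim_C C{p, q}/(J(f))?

8

The Hessian of f at 0 has rank 1. Corank 1: A-series; mu = 8 gives A_8.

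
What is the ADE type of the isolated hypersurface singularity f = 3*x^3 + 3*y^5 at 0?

E8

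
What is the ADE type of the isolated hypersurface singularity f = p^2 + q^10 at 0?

A_{9}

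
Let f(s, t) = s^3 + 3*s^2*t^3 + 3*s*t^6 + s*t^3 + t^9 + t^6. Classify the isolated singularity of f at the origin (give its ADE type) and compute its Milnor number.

The Hessian of f at 0 has rank 0. Corank 2; j^3 = s^3 is a perfect cube, so E-series; the 4-jet and mu = 7 give E_7.

Type E_7, Milnor number mu = 7.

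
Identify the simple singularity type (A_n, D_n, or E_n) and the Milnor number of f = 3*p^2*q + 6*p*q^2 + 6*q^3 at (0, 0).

Type D_{4}, Milnor number mu = 4.

The Hessian of f at 0 is [[0, 0], [0, 0]] with rank 0, so corank 2. A Groebner basis of the Jacobian ideal J(f) in C{p,q} is {q^3, p^2 + 2*q^2, p*q + q^2}; counting standard monomials gives mu = 4. Corank 2; j^3 = 3*q*(p^2 + 2*p*q + 2*q^2) splits into three distinct lines over C (the quadratic factor has nonzero discriminant), so D_4.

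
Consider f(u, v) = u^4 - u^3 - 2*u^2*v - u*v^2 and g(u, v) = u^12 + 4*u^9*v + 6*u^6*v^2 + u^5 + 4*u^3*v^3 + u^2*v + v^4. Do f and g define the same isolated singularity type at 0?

The Hessian of f at 0 is [[0, 0], [0, 0]] with rank 0, so corank 2. A Groebner basis of the Jacobian ideal J(f) in C{u,v} is {u*v^2 - u*v/4 - v^2/4, u*v/4 + v^3 + v^2/4, u^2 + u*v}; counting standard monomials gives mu = 5. Corank 2; j^3 = -u*(u + v)^2 has shape L^2 M (L != M), so D-series; mu = 5 gives D_5. The Hessian of g at 0 is [[0, 0], [0, 0]] with rank 0, so corank 2. A Groebner basis of the Jacobian ideal J(g) in C{u,v} is {u^3, u^2/4 + v^3, u*v}; counting standard monomials gives mu = 5. Corank 2; j^3 = u^2*v has shape L^2 M (L != M), so D-series; mu = 5 gives D_5. Both have type D_5, hence right-equivalent.

Yes.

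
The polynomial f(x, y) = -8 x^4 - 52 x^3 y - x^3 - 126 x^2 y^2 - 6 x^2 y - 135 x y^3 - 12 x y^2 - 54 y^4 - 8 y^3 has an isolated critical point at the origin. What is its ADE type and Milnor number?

Type E_7, Milnor number mu = 7.

The Hessian of f at 0 is [[0, 0], [0, 0]] with rank 0, so corank 2. A Groebner basis of the Jacobian ideal J(f) in C{x,y} is {3*x^2/4 + 3*x*y + y^4 - y^3/4 + 3*y^2, x^3 + 21*x^2/2 + 42*x*y + 9*y^3/2 + 42*y^2, x^2*y - 15*x^2/4 - 15*x*y - 11*y^3/4 - 15*y^2, x^2 + x*y^2 + 4*x*y + 5*y^3/3 + 4*y^2}; counting standard monomials gives mu = 7. Corank 2; j^3 = -(x + 2*y)^3 is a perfect cube, so E-series; the 4-jet and mu = 7 give E_7.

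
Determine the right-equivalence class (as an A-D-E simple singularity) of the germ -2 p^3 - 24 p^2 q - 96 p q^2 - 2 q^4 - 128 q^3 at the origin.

The Hessian of f at 0 has rank 0. Corank 2; j^3 = -2*(p + 4*q)^3 is a perfect cube, so E-series; the 4-jet and mu = 6 give E_6.

E_{6}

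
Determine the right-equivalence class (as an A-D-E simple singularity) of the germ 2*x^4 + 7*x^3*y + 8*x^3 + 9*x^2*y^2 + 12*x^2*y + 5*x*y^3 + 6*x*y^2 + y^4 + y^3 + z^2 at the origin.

E_7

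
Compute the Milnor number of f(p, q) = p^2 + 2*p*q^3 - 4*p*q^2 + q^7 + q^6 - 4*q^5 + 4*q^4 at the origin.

6

The Hessian of f at 0 is [[2, 0], [0, 0]] with rank 1, so corank 1. A Groebner basis of the Jacobian ideal J(f) in C{p,q} is {p^3, p^2*q + p^2 + 4*p*q + 8*p - 16*q^2, -p^2/4 + p*q^2 + p*q + 2*p - 4*q^2, p + q^3 - 2*q^2}; counting standard monomials gives mu = 6. Corank 1: A-series; mu = 6 gives A_6.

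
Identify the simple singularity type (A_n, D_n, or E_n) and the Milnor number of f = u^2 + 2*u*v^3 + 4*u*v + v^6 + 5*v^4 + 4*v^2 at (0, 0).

Type A_3, Milnor number mu = 3.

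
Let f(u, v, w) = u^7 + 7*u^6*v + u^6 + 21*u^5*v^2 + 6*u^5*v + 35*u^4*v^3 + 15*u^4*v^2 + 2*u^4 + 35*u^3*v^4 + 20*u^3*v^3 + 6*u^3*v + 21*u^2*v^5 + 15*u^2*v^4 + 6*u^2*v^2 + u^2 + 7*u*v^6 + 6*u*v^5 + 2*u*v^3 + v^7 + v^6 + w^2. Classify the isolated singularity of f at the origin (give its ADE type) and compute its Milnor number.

The Hessian of f at 0 is [[2, 0, 0], [0, 0, 0], [0, 0, 2]] with rank 2, so corank 1. A Groebner basis of the Jacobian ideal J(f) in C{u,v,w} is {u*v + v^4, u*v^2 + u/3 + v^3/3, u^2, w}; counting standard monomials gives mu = 6. Corank 1: A-series; mu = 6 gives A_6.

Type A_6, Milnor number mu = 6.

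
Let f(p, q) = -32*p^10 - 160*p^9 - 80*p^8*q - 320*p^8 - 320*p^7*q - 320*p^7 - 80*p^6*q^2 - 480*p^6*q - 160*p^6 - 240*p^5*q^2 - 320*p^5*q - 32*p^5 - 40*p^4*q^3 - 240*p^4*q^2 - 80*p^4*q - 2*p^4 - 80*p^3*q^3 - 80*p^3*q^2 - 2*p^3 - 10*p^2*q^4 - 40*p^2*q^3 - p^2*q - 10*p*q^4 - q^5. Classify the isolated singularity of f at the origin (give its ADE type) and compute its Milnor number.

Type D6, Milnor number mu = 6.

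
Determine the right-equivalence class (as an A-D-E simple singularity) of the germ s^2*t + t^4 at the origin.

D_5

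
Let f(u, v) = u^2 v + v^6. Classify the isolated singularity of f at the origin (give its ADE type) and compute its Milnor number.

Type D_7, Milnor number mu = 7.

The Hessian of f at 0 has rank 0. Corank 2; j^3 = u^2*v has shape L^2 M (L != M), so D-series; mu = 7 gives D_7.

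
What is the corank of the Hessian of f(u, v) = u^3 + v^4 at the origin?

2

Hessian at 0 has rank 0.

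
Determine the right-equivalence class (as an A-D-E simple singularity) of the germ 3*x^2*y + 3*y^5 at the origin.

D6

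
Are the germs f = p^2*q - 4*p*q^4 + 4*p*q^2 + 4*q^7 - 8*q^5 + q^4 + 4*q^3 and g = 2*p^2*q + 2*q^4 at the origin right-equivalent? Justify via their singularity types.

Yes.

The Hessian of f at 0 is [[0, 0], [0, 0]] with rank 0, so corank 2. A Groebner basis of the Jacobian ideal J(f) in C{p,q} is {p^3 - 2*p^2 + 8*q^2, p^2/4 + q^3 - q^2, p*q + 2*q^2}; counting standard monomials gives mu = 5. Corank 2; j^3 = q*(p + 2*q)^2 has shape L^2 M (L != M), so D-series; mu = 5 gives D_5. The Hessian of g at 0 is [[0, 0], [0, 0]] with rank 0, so corank 2. A Groebner basis of the Jacobian ideal J(g) in C{p,q} is {p^3, p^2/4 + q^3, p*q}; counting standard monomials gives mu = 5. Corank 2; j^3 = 2*p^2*q has shape L^2 M (L != M), so D-series; mu = 5 gives D_5. Both have type D_5, hence right-equivalent.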